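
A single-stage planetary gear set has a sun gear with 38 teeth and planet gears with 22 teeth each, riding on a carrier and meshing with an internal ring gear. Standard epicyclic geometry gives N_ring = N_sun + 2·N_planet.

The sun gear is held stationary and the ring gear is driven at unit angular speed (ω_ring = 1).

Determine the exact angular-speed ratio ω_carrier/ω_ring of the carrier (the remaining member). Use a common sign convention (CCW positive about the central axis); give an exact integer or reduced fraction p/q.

41/60

N_ring = 38 + 2·22 = 82
38(ω_s−ω_c) = −82(ω_r−ω_c),  ω_s=0, ω_r=1
38(0−ω_c) = −82(1−ω_c)  ⇒  120ω_c = 82  ⇒  ω_c = 41/60
ω_c/ω_r = 41/60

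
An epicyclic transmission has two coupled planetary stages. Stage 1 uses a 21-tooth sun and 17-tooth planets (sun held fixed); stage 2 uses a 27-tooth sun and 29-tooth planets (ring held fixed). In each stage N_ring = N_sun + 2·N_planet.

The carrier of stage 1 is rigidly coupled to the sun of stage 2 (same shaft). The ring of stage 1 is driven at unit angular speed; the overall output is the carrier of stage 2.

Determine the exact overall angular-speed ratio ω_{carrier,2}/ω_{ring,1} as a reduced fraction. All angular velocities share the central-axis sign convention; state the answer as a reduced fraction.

Stage 1: N_ring = 21 + 2·17 = 55
Stage 1: 21(ω_s−ω_c) = −55(ω_r−ω_c),  ω_s=0, ω_r=1
Stage 1: 21(0−ω_c) = −55(1−ω_c)  ⇒  76ω_c = 55  ⇒  ω_c = 55/76
  ⇒ ω_c¹/ω_r¹ = 55/76
Stage 2: N_ring = 27 + 2·29 = 85
Stage 2: 27(ω_s−ω_c) = −85(ω_r−ω_c),  ω_r=0, ω_s=1
Stage 2: 27(1−ω_c) = −85(0−ω_c)  ⇒  112ω_c = 27  ⇒  ω_c = 27/112
  ⇒ ω_c²/ω_s² = 27/112
Coupling ω_s² = ω_c¹ ⇒ overall = 55/76 × 27/112 = 1485/8512

1485/8512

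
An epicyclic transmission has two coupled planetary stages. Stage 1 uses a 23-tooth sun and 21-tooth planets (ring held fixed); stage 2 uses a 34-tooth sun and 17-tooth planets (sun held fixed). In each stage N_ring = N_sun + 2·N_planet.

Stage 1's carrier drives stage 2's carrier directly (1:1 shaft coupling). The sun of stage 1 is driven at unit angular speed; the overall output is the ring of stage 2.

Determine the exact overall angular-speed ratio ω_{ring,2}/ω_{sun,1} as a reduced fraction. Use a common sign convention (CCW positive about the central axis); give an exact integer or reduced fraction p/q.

69/176

Stage 1: N_ring = 23 + 2·21 = 65
Stage 1: 23(ω_s−ω_c) = −65(ω_r−ω_c),  ω_r=0, ω_s=1
Stage 1: 23(1−ω_c) = −65(0−ω_c)  ⇒  88ω_c = 23  ⇒  ω_c = 23/88
  ⇒ ω_c¹/ω_s¹ = 23/88
Stage 2: N_ring = 34 + 2·17 = 68
Stage 2: 34(ω_s−ω_c) = −68(ω_r−ω_c),  ω_s=0, ω_c=1
Stage 2: ω_r = 1 − (34/68)(0−1) = 3/2
  ⇒ ω_r²/ω_c² = 3/2
Coupling ω_c² = ω_c¹ ⇒ overall = 23/88 × 3/2 = 69/176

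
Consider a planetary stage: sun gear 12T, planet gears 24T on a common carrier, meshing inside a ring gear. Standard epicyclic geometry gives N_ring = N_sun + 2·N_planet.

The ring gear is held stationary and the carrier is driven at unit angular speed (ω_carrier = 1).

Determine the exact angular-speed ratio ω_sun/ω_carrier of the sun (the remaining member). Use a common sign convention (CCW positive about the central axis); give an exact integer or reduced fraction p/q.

N_ring = 12 + 2·24 = 60
12(ω_s−ω_c) = −60(ω_r−ω_c),  ω_r=0, ω_c=1
ω_s = 1 − (60/12)(0−1) = 6
ω_s/ω_c = 6

6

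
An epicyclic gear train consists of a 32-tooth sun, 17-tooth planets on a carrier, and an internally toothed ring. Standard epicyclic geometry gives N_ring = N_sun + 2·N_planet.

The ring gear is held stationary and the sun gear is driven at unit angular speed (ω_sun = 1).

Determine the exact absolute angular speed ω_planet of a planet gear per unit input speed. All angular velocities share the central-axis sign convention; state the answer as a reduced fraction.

N_ring = 32 + 2·17 = 66
32(ω_s−ω_c) = −66(ω_r−ω_c),  ω_r=0, ω_s=1
32(1−ω_c) = −66(0−ω_c)  ⇒  98ω_c = 32  ⇒  ω_c = 16/49
sun–planet: 32·(1−16/49) = −17·(ω_p−ω_c)  ⇒  ω_p−ω_c = −(32/17)·(33/49) = -1056/833
ω_p = 16/49 − 1056/833 = -16/17

-16/17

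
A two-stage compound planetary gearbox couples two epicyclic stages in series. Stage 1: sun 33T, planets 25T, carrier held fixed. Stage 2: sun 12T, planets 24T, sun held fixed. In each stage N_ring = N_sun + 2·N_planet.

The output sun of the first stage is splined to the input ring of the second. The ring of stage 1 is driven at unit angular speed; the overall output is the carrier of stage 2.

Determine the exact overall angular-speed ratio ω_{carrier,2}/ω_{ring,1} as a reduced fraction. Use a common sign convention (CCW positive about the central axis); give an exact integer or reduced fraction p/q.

Stage 1: N_ring = 33 + 2·25 = 83
Stage 1: 33(ω_s−ω_c) = −83(ω_r−ω_c),  ω_c=0, ω_r=1
Stage 1: ω_s = 0 − (83/33)(1−0) = -83/33
  ⇒ ω_s¹/ω_r¹ = -83/33
Stage 2: N_ring = 12 + 2·24 = 60
Stage 2: 12(ω_s−ω_c) = −60(ω_r−ω_c),  ω_s=0, ω_r=1
Stage 2: 12(0−ω_c) = −60(1−ω_c)  ⇒  72ω_c = 60  ⇒  ω_c = 5/6
  ⇒ ω_c²/ω_r² = 5/6
Coupling ω_r² = ω_s¹ ⇒ overall = -83/33 × 5/6 = -415/198

-415/198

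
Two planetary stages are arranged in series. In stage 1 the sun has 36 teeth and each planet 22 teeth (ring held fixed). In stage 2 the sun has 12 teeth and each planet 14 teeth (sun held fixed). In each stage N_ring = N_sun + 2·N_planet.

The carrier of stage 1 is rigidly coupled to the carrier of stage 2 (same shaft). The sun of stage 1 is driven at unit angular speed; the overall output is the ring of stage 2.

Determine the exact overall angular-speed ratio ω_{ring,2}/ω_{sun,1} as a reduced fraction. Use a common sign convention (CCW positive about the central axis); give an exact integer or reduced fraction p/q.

117/290

Stage 1: N_ring = 36 + 2·22 = 80
Stage 1: 36(ω_s−ω_c) = −80(ω_r−ω_c),  ω_r=0, ω_s=1
Stage 1: 36(1−ω_c) = −80(0−ω_c)  ⇒  116ω_c = 36  ⇒  ω_c = 9/29
  ⇒ ω_c¹/ω_s¹ = 9/29
Stage 2: N_ring = 12 + 2·14 = 40
Stage 2: 12(ω_s−ω_c) = −40(ω_r−ω_c),  ω_s=0, ω_c=1
Stage 2: ω_r = 1 − (12/40)(0−1) = 13/10
  ⇒ ω_r²/ω_c² = 13/10
Coupling ω_c² = ω_c¹ ⇒ overall = 9/29 × 13/10 = 117/290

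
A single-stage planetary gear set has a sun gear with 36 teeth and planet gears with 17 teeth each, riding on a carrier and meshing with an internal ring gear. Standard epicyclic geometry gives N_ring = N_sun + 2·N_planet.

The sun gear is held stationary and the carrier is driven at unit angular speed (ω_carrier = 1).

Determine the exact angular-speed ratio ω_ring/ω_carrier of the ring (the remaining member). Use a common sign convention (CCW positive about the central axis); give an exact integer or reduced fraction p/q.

N_ring = 36 + 2·17 = 70
36(ω_s−ω_c) = −70(ω_r−ω_c),  ω_s=0, ω_c=1
ω_r = 1 − (36/70)(0−1) = 53/35
ω_r/ω_c = 53/35

53/35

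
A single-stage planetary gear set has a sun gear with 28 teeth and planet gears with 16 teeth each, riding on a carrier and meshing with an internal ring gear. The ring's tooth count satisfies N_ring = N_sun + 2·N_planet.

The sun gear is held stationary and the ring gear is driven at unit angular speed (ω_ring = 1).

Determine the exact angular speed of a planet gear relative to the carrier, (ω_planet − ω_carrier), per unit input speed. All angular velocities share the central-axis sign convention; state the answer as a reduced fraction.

N_ring = 28 + 2·16 = 60
28(ω_s−ω_c) = −60(ω_r−ω_c),  ω_s=0, ω_r=1
28(0−ω_c) = −60(1−ω_c)  ⇒  88ω_c = 60  ⇒  ω_c = 15/22
sun–planet: 28·(0−15/22) = −16·(ω_p−ω_c)  ⇒  ω_p−ω_c = −(28/16)·(-15/22) = 105/88

105/88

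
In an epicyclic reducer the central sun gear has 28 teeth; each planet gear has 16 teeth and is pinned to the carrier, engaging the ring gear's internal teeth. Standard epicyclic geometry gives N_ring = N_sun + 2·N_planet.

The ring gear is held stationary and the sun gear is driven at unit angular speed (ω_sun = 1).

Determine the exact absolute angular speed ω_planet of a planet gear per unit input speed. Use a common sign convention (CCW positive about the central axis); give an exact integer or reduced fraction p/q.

N_ring = 28 + 2·16 = 60
28(ω_s−ω_c) = −60(ω_r−ω_c),  ω_r=0, ω_s=1
28(1−ω_c) = −60(0−ω_c)  ⇒  88ω_c = 28  ⇒  ω_c = 7/22
sun–planet: 28·(1−7/22) = −16·(ω_p−ω_c)  ⇒  ω_p−ω_c = −(28/16)·(15/22) = -105/88
ω_p = 7/22 − 105/88 = -7/8

-7/8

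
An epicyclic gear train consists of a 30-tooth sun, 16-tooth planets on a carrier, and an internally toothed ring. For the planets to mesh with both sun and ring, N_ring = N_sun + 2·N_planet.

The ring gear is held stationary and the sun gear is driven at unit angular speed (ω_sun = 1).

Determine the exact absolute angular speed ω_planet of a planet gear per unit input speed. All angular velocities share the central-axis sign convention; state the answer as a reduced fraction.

N_ring = 30 + 2·16 = 62
30(ω_s−ω_c) = −62(ω_r−ω_c),  ω_r=0, ω_s=1
30(1−ω_c) = −62(0−ω_c)  ⇒  92ω_c = 30  ⇒  ω_c = 15/46
sun–planet: 30·(1−15/46) = −16·(ω_p−ω_c)  ⇒  ω_p−ω_c = −(30/16)·(31/46) = -465/368
ω_p = 15/46 − 465/368 = -15/16

-15/16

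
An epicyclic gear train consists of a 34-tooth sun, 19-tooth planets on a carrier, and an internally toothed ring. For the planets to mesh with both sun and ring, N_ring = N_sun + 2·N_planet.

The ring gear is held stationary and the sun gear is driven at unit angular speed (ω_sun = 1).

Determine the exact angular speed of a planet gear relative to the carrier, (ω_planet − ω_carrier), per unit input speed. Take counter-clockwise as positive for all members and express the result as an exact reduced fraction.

N_ring = 34 + 2·19 = 72
34(ω_s−ω_c) = −72(ω_r−ω_c),  ω_r=0, ω_s=1
34(1−ω_c) = −72(0−ω_c)  ⇒  106ω_c = 34  ⇒  ω_c = 17/53
sun–planet: 34·(1−17/53) = −19·(ω_p−ω_c)  ⇒  ω_p−ω_c = −(34/19)·(36/53) = -1224/1007

-1224/1007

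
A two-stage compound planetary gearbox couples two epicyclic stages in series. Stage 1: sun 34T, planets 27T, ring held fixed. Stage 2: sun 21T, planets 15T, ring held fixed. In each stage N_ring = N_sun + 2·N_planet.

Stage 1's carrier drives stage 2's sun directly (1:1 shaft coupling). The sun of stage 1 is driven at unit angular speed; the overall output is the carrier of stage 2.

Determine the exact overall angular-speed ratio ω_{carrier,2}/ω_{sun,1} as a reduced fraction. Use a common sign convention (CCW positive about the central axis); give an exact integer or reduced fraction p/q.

119/1464

Stage 1: N_ring = 34 + 2·27 = 88
Stage 1: 34(ω_s−ω_c) = −88(ω_r−ω_c),  ω_r=0, ω_s=1
Stage 1: 34(1−ω_c) = −88(0−ω_c)  ⇒  122ω_c = 34  ⇒  ω_c = 17/61
  ⇒ ω_c¹/ω_s¹ = 17/61
Stage 2: N_ring = 21 + 2·15 = 51
Stage 2: 21(ω_s−ω_c) = −51(ω_r−ω_c),  ω_r=0, ω_s=1
Stage 2: 21(1−ω_c) = −51(0−ω_c)  ⇒  72ω_c = 21  ⇒  ω_c = 7/24
  ⇒ ω_c²/ω_s² = 7/24
Coupling ω_s² = ω_c¹ ⇒ overall = 17/61 × 7/24 = 119/1464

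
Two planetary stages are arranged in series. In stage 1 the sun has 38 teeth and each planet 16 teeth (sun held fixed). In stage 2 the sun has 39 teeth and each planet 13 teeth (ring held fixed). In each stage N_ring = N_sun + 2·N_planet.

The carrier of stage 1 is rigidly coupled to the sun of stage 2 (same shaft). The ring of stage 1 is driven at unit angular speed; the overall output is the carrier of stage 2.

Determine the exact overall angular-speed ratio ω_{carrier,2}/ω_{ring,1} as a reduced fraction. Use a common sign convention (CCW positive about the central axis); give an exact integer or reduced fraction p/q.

35/144

Stage 1: N_ring = 38 + 2·16 = 70
Stage 1: 38(ω_s−ω_c) = −70(ω_r−ω_c),  ω_s=0, ω_r=1
Stage 1: 38(0−ω_c) = −70(1−ω_c)  ⇒  108ω_c = 70  ⇒  ω_c = 35/54
  ⇒ ω_c¹/ω_r¹ = 35/54
Stage 2: N_ring = 39 + 2·13 = 65
Stage 2: 39(ω_s−ω_c) = −65(ω_r−ω_c),  ω_r=0, ω_s=1
Stage 2: 39(1−ω_c) = −65(0−ω_c)  ⇒  104ω_c = 39  ⇒  ω_c = 3/8
  ⇒ ω_c²/ω_s² = 3/8
Coupling ω_s² = ω_c¹ ⇒ overall = 35/54 × 3/8 = 35/144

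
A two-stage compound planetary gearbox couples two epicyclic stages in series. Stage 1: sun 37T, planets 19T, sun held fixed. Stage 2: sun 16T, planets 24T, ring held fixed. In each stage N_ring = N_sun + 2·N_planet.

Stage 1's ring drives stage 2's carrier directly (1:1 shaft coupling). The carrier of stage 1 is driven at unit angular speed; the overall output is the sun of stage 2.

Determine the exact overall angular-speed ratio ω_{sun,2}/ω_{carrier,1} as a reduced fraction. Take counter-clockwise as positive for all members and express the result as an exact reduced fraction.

Stage 1: N_ring = 37 + 2·19 = 75
Stage 1: 37(ω_s−ω_c) = −75(ω_r−ω_c),  ω_s=0, ω_c=1
Stage 1: ω_r = 1 − (37/75)(0−1) = 112/75
  ⇒ ω_r¹/ω_c¹ = 112/75
Stage 2: N_ring = 16 + 2·24 = 64
Stage 2: 16(ω_s−ω_c) = −64(ω_r−ω_c),  ω_r=0, ω_c=1
Stage 2: ω_s = 1 − (64/16)(0−1) = 5
  ⇒ ω_s²/ω_c² = 5
Coupling ω_c² = ω_r¹ ⇒ overall = 112/75 × 5 = 112/15

112/15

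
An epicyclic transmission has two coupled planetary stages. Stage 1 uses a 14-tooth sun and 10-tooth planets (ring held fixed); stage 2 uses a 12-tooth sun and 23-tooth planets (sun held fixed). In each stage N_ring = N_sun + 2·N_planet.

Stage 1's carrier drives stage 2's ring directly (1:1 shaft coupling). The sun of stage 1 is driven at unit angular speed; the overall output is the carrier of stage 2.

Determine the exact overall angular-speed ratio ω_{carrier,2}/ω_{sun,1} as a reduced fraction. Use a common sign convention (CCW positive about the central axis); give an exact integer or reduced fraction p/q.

Stage 1: N_ring = 14 + 2·10 = 34
Stage 1: 14(ω_s−ω_c) = −34(ω_r−ω_c),  ω_r=0, ω_s=1
Stage 1: 14(1−ω_c) = −34(0−ω_c)  ⇒  48ω_c = 14  ⇒  ω_c = 7/24
  ⇒ ω_c¹/ω_s¹ = 7/24
Stage 2: N_ring = 12 + 2·23 = 58
Stage 2: 12(ω_s−ω_c) = −58(ω_r−ω_c),  ω_s=0, ω_r=1
Stage 2: 12(0−ω_c) = −58(1−ω_c)  ⇒  70ω_c = 58  ⇒  ω_c = 29/35
  ⇒ ω_c²/ω_r² = 29/35
Coupling ω_r² = ω_c¹ ⇒ overall = 7/24 × 29/35 = 29/120

29/120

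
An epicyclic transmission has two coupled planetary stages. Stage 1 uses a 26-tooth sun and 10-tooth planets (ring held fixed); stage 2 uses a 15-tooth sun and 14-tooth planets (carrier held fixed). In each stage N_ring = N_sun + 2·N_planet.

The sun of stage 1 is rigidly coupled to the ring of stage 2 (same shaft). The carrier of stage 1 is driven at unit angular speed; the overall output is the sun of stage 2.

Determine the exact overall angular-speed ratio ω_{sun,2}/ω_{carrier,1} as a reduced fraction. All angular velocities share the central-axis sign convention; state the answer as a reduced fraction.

Stage 1: N_ring = 26 + 2·10 = 46
Stage 1: 26(ω_s−ω_c) = −46(ω_r−ω_c),  ω_r=0, ω_c=1
Stage 1: ω_s = 1 − (46/26)(0−1) = 36/13
  ⇒ ω_s¹/ω_c¹ = 36/13
Stage 2: N_ring = 15 + 2·14 = 43
Stage 2: 15(ω_s−ω_c) = −43(ω_r−ω_c),  ω_c=0, ω_r=1
Stage 2: ω_s = 0 − (43/15)(1−0) = -43/15
  ⇒ ω_s²/ω_r² = -43/15
Coupling ω_r² = ω_s¹ ⇒ overall = 36/13 × -43/15 = -516/65

-516/65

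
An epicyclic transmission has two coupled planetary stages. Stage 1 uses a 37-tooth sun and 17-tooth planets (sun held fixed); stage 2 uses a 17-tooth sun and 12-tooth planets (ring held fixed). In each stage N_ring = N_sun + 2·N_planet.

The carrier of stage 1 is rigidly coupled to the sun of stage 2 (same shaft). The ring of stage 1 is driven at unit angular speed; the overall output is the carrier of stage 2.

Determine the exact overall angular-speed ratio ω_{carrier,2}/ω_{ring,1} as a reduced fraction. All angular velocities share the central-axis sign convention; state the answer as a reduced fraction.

Stage 1: N_ring = 37 + 2·17 = 71
Stage 1: 37(ω_s−ω_c) = −71(ω_r−ω_c),  ω_s=0, ω_r=1
Stage 1: 37(0−ω_c) = −71(1−ω_c)  ⇒  108ω_c = 71  ⇒  ω_c = 71/108
  ⇒ ω_c¹/ω_r¹ = 71/108
Stage 2: N_ring = 17 + 2·12 = 41
Stage 2: 17(ω_s−ω_c) = −41(ω_r−ω_c),  ω_r=0, ω_s=1
Stage 2: 17(1−ω_c) = −41(0−ω_c)  ⇒  58ω_c = 17  ⇒  ω_c = 17/58
  ⇒ ω_c²/ω_s² = 17/58
Coupling ω_s² = ω_c¹ ⇒ overall = 71/108 × 17/58 = 1207/6264

1207/6264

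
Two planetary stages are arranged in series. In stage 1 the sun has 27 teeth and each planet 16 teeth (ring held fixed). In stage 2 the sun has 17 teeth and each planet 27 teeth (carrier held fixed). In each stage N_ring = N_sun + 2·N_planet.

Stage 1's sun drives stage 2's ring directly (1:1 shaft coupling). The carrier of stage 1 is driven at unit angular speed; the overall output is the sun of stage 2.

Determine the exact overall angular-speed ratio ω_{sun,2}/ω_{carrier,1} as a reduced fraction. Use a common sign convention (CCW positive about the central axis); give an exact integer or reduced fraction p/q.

Stage 1: N_ring = 27 + 2·16 = 59
Stage 1: 27(ω_s−ω_c) = −59(ω_r−ω_c),  ω_r=0, ω_c=1
Stage 1: ω_s = 1 − (59/27)(0−1) = 86/27
  ⇒ ω_s¹/ω_c¹ = 86/27
Stage 2: N_ring = 17 + 2·27 = 71
Stage 2: 17(ω_s−ω_c) = −71(ω_r−ω_c),  ω_c=0, ω_r=1
Stage 2: ω_s = 0 − (71/17)(1−0) = -71/17
  ⇒ ω_s²/ω_r² = -71/17
Coupling ω_r² = ω_s¹ ⇒ overall = 86/27 × -71/17 = -6106/459

-6106/459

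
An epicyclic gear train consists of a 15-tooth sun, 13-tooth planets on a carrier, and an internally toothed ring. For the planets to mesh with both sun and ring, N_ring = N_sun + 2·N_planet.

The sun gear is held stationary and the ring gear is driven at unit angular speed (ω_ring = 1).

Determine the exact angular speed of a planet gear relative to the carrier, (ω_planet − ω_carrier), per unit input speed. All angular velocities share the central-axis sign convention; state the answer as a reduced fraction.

N_ring = 15 + 2·13 = 41
15(ω_s−ω_c) = −41(ω_r−ω_c),  ω_s=0, ω_r=1
15(0−ω_c) = −41(1−ω_c)  ⇒  56ω_c = 41  ⇒  ω_c = 41/56
sun–planet: 15·(0−41/56) = −13·(ω_p−ω_c)  ⇒  ω_p−ω_c = −(15/13)·(-41/56) = 615/728

615/728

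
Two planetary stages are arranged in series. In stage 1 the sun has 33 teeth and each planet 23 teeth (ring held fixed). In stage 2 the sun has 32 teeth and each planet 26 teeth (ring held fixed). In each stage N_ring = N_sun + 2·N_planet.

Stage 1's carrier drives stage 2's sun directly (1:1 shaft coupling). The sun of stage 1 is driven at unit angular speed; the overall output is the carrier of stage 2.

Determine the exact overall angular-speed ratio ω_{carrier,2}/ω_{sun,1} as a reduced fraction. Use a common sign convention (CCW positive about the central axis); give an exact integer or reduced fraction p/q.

Stage 1: N_ring = 33 + 2·23 = 79
Stage 1: 33(ω_s−ω_c) = −79(ω_r−ω_c),  ω_r=0, ω_s=1
Stage 1: 33(1−ω_c) = −79(0−ω_c)  ⇒  112ω_c = 33  ⇒  ω_c = 33/112
  ⇒ ω_c¹/ω_s¹ = 33/112
Stage 2: N_ring = 32 + 2·26 = 84
Stage 2: 32(ω_s−ω_c) = −84(ω_r−ω_c),  ω_r=0, ω_s=1
Stage 2: 32(1−ω_c) = −84(0−ω_c)  ⇒  116ω_c = 32  ⇒  ω_c = 8/29
  ⇒ ω_c²/ω_s² = 8/29
Coupling ω_s² = ω_c¹ ⇒ overall = 33/112 × 8/29 = 33/406

33/406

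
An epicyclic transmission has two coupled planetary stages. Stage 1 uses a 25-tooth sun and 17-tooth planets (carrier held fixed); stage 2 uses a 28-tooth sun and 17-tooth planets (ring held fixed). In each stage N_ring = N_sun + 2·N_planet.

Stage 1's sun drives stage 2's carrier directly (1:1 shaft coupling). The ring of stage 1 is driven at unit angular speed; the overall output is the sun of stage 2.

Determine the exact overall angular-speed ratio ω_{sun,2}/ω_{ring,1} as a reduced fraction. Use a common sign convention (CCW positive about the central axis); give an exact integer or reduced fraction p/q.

Stage 1: N_ring = 25 + 2·17 = 59
Stage 1: 25(ω_s−ω_c) = −59(ω_r−ω_c),  ω_c=0, ω_r=1
Stage 1: ω_s = 0 − (59/25)(1−0) = -59/25
  ⇒ ω_s¹/ω_r¹ = -59/25
Stage 2: N_ring = 28 + 2·17 = 62
Stage 2: 28(ω_s−ω_c) = −62(ω_r−ω_c),  ω_r=0, ω_c=1
Stage 2: ω_s = 1 − (62/28)(0−1) = 45/14
  ⇒ ω_s²/ω_c² = 45/14
Coupling ω_c² = ω_s¹ ⇒ overall = -59/25 × 45/14 = -531/70

-531/70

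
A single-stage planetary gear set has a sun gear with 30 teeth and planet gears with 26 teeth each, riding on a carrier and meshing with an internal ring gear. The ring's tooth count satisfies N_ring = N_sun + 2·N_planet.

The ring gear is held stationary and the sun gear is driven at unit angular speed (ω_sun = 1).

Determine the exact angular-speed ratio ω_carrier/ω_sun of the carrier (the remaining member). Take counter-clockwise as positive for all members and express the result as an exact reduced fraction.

15/56

N_ring = 30 + 2·26 = 82
30(ω_s−ω_c) = −82(ω_r−ω_c),  ω_r=0, ω_s=1
30(1−ω_c) = −82(0−ω_c)  ⇒  112ω_c = 30  ⇒  ω_c = 15/56
ω_c/ω_s = 15/56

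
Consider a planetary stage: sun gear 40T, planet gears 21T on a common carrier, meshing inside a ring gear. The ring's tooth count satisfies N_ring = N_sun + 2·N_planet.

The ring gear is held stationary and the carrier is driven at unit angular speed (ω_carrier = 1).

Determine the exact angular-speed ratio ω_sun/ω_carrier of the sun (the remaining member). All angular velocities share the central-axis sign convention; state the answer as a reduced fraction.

N_ring = 40 + 2·21 = 82
40(ω_s−ω_c) = −82(ω_r−ω_c),  ω_r=0, ω_c=1
ω_s = 1 − (82/40)(0−1) = 61/20
ω_s/ω_c = 61/20

61/20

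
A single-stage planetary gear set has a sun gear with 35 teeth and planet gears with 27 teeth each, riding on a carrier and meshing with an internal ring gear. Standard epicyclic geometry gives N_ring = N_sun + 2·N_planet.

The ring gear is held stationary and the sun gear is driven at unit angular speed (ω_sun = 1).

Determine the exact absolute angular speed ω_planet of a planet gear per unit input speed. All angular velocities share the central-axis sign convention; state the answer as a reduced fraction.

-35/54

N_ring = 35 + 2·27 = 89
35(ω_s−ω_c) = −89(ω_r−ω_c),  ω_r=0, ω_s=1
35(1−ω_c) = −89(0−ω_c)  ⇒  124ω_c = 35  ⇒  ω_c = 35/124
sun–planet: 35·(1−35/124) = −27·(ω_p−ω_c)  ⇒  ω_p−ω_c = −(35/27)·(89/124) = -3115/3348
ω_p = 35/124 − 3115/3348 = -35/54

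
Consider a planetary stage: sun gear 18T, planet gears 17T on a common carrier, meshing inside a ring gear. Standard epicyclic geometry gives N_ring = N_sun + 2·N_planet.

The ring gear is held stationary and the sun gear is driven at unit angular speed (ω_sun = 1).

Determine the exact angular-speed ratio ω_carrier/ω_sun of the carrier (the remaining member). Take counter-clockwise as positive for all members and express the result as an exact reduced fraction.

N_ring = 18 + 2·17 = 52
18(ω_s−ω_c) = −52(ω_r−ω_c),  ω_r=0, ω_s=1
18(1−ω_c) = −52(0−ω_c)  ⇒  70ω_c = 18  ⇒  ω_c = 9/35
ω_c/ω_s = 9/35

9/35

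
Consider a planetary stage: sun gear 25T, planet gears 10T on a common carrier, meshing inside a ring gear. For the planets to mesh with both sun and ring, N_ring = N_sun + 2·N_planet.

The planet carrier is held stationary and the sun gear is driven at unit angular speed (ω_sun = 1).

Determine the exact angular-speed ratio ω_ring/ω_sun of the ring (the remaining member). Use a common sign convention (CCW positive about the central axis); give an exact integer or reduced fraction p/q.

-5/9

N_ring = 25 + 2·10 = 45
25(ω_s−ω_c) = −45(ω_r−ω_c),  ω_c=0, ω_s=1
ω_r = 0 − (25/45)(1−0) = -5/9
ω_r/ω_s = -5/9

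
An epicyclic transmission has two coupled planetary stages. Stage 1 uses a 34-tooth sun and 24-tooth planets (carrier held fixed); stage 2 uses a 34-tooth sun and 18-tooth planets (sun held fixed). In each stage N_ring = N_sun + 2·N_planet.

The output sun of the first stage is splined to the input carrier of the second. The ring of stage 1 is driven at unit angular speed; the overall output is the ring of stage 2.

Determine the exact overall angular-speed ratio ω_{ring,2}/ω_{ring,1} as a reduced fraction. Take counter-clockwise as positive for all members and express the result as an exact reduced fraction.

Stage 1: N_ring = 34 + 2·24 = 82
Stage 1: 34(ω_s−ω_c) = −82(ω_r−ω_c),  ω_c=0, ω_r=1
Stage 1: ω_s = 0 − (82/34)(1−0) = -41/17
  ⇒ ω_s¹/ω_r¹ = -41/17
Stage 2: N_ring = 34 + 2·18 = 70
Stage 2: 34(ω_s−ω_c) = −70(ω_r−ω_c),  ω_s=0, ω_c=1
Stage 2: ω_r = 1 − (34/70)(0−1) = 52/35
  ⇒ ω_r²/ω_c² = 52/35
Coupling ω_c² = ω_s¹ ⇒ overall = -41/17 × 52/35 = -2132/595

-2132/595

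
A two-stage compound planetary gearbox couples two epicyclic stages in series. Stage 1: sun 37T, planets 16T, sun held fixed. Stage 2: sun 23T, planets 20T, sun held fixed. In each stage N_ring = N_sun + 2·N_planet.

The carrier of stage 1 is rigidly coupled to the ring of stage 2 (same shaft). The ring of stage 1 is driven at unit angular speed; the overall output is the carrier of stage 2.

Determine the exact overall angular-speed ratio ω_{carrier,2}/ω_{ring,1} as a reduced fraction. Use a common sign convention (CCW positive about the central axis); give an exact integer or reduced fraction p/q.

Stage 1: N_ring = 37 + 2·16 = 69
Stage 1: 37(ω_s−ω_c) = −69(ω_r−ω_c),  ω_s=0, ω_r=1
Stage 1: 37(0−ω_c) = −69(1−ω_c)  ⇒  106ω_c = 69  ⇒  ω_c = 69/106
  ⇒ ω_c¹/ω_r¹ = 69/106
Stage 2: N_ring = 23 + 2·20 = 63
Stage 2: 23(ω_s−ω_c) = −63(ω_r−ω_c),  ω_s=0, ω_r=1
Stage 2: 23(0−ω_c) = −63(1−ω_c)  ⇒  86ω_c = 63  ⇒  ω_c = 63/86
  ⇒ ω_c²/ω_r² = 63/86
Coupling ω_r² = ω_c¹ ⇒ overall = 69/106 × 63/86 = 4347/9116

4347/9116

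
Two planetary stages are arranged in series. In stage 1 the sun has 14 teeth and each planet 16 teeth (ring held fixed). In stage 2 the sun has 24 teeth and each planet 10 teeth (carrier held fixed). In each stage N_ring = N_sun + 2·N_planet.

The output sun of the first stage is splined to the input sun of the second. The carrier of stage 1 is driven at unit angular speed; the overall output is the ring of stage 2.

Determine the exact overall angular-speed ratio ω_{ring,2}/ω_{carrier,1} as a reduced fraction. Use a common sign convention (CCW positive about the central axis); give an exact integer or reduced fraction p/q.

Stage 1: N_ring = 14 + 2·16 = 46
Stage 1: 14(ω_s−ω_c) = −46(ω_r−ω_c),  ω_r=0, ω_c=1
Stage 1: ω_s = 1 − (46/14)(0−1) = 30/7
  ⇒ ω_s¹/ω_c¹ = 30/7
Stage 2: N_ring = 24 + 2·10 = 44
Stage 2: 24(ω_s−ω_c) = −44(ω_r−ω_c),  ω_c=0, ω_s=1
Stage 2: ω_r = 0 − (24/44)(1−0) = -6/11
  ⇒ ω_r²/ω_s² = -6/11
Coupling ω_s² = ω_s¹ ⇒ overall = 30/7 × -6/11 = -180/77

-180/77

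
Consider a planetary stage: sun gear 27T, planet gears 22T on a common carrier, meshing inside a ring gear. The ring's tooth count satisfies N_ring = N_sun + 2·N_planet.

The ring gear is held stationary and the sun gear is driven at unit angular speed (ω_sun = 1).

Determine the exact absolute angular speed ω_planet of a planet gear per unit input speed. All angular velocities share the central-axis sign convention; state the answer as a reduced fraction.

N_ring = 27 + 2·22 = 71
27(ω_s−ω_c) = −71(ω_r−ω_c),  ω_r=0, ω_s=1
27(1−ω_c) = −71(0−ω_c)  ⇒  98ω_c = 27  ⇒  ω_c = 27/98
sun–planet: 27·(1−27/98) = −22·(ω_p−ω_c)  ⇒  ω_p−ω_c = −(27/22)·(71/98) = -1917/2156
ω_p = 27/98 − 1917/2156 = -27/44

-27/44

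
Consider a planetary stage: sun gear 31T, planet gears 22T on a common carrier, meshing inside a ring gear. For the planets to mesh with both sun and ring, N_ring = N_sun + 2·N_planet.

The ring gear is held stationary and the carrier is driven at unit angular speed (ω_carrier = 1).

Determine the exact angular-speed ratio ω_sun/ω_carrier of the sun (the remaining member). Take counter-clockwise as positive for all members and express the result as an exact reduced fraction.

N_ring = 31 + 2·22 = 75
31(ω_s−ω_c) = −75(ω_r−ω_c),  ω_r=0, ω_c=1
ω_s = 1 − (75/31)(0−1) = 106/31
ω_s/ω_c = 106/31

106/31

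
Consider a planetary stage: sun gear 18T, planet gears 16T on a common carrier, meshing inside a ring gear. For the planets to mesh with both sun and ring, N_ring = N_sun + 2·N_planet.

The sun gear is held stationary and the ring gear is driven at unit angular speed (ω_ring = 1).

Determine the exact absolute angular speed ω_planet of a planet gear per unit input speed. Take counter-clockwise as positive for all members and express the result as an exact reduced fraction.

25/16

N_ring = 18 + 2·16 = 50
18(ω_s−ω_c) = −50(ω_r−ω_c),  ω_s=0, ω_r=1
18(0−ω_c) = −50(1−ω_c)  ⇒  68ω_c = 50  ⇒  ω_c = 25/34
sun–planet: 18·(0−25/34) = −16·(ω_p−ω_c)  ⇒  ω_p−ω_c = −(18/16)·(-25/34) = 225/272
ω_p = 25/34 + 225/272 = 25/16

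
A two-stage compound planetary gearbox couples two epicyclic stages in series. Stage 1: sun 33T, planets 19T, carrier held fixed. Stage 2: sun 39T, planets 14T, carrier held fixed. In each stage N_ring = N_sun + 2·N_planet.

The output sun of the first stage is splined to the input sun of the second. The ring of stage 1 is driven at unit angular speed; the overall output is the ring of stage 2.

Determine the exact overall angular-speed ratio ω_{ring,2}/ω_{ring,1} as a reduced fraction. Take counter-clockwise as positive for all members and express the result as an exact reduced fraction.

923/737

Stage 1: N_ring = 33 + 2·19 = 71
Stage 1: 33(ω_s−ω_c) = −71(ω_r−ω_c),  ω_c=0, ω_r=1
Stage 1: ω_s = 0 − (71/33)(1−0) = -71/33
  ⇒ ω_s¹/ω_r¹ = -71/33
Stage 2: N_ring = 39 + 2·14 = 67
Stage 2: 39(ω_s−ω_c) = −67(ω_r−ω_c),  ω_c=0, ω_s=1
Stage 2: ω_r = 0 − (39/67)(1−0) = -39/67
  ⇒ ω_r²/ω_s² = -39/67
Coupling ω_s² = ω_s¹ ⇒ overall = -71/33 × -39/67 = 923/737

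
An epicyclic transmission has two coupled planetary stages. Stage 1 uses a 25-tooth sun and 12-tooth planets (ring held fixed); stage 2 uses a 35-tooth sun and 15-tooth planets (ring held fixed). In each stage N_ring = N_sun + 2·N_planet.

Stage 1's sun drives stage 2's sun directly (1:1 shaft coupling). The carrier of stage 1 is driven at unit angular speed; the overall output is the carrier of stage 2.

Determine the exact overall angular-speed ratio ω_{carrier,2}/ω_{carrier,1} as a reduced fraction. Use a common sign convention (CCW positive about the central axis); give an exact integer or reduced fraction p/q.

Stage 1: N_ring = 25 + 2·12 = 49
Stage 1: 25(ω_s−ω_c) = −49(ω_r−ω_c),  ω_r=0, ω_c=1
Stage 1: ω_s = 1 − (49/25)(0−1) = 74/25
  ⇒ ω_s¹/ω_c¹ = 74/25
Stage 2: N_ring = 35 + 2·15 = 65
Stage 2: 35(ω_s−ω_c) = −65(ω_r−ω_c),  ω_r=0, ω_s=1
Stage 2: 35(1−ω_c) = −65(0−ω_c)  ⇒  100ω_c = 35  ⇒  ω_c = 7/20
  ⇒ ω_c²/ω_s² = 7/20
Coupling ω_s² = ω_s¹ ⇒ overall = 74/25 × 7/20 = 259/250

259/250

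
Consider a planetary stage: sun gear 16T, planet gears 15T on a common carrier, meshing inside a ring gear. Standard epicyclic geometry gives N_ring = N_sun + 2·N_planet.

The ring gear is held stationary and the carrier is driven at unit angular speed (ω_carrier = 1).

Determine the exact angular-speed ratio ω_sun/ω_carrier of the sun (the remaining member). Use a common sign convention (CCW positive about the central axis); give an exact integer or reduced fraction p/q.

31/8

N_ring = 16 + 2·15 = 46
16(ω_s−ω_c) = −46(ω_r−ω_c),  ω_r=0, ω_c=1
ω_s = 1 − (46/16)(0−1) = 31/8
ω_s/ω_c = 31/8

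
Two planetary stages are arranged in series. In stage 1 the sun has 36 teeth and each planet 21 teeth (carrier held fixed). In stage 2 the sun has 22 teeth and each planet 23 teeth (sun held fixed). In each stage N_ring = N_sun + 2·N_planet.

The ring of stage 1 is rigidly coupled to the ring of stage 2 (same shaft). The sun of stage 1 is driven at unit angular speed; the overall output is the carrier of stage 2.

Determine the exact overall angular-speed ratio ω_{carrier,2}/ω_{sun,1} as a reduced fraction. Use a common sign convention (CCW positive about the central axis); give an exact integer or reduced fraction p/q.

-68/195

Stage 1: N_ring = 36 + 2·21 = 78
Stage 1: 36(ω_s−ω_c) = −78(ω_r−ω_c),  ω_c=0, ω_s=1
Stage 1: ω_r = 0 − (36/78)(1−0) = -6/13
  ⇒ ω_r¹/ω_s¹ = -6/13
Stage 2: N_ring = 22 + 2·23 = 68
Stage 2: 22(ω_s−ω_c) = −68(ω_r−ω_c),  ω_s=0, ω_r=1
Stage 2: 22(0−ω_c) = −68(1−ω_c)  ⇒  90ω_c = 68  ⇒  ω_c = 34/45
  ⇒ ω_c²/ω_r² = 34/45
Coupling ω_r² = ω_r¹ ⇒ overall = -6/13 × 34/45 = -68/195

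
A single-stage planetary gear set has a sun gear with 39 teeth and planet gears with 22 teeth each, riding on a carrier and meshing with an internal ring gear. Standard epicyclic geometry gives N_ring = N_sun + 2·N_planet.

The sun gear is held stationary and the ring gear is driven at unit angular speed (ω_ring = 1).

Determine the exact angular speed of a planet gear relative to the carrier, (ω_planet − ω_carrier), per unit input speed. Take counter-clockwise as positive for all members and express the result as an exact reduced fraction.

N_ring = 39 + 2·22 = 83
39(ω_s−ω_c) = −83(ω_r−ω_c),  ω_s=0, ω_r=1
39(0−ω_c) = −83(1−ω_c)  ⇒  122ω_c = 83  ⇒  ω_c = 83/122
sun–planet: 39·(0−83/122) = −22·(ω_p−ω_c)  ⇒  ω_p−ω_c = −(39/22)·(-83/122) = 3237/2684

3237/2684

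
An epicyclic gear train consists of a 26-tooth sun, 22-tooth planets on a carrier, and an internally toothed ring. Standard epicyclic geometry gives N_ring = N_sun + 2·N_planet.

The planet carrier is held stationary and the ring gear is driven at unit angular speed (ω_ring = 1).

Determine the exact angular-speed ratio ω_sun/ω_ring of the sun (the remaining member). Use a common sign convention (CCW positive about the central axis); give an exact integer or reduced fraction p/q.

N_ring = 26 + 2·22 = 70
26(ω_s−ω_c) = −70(ω_r−ω_c),  ω_c=0, ω_r=1
ω_s = 0 − (70/26)(1−0) = -35/13
ω_s/ω_r = -35/13

-35/13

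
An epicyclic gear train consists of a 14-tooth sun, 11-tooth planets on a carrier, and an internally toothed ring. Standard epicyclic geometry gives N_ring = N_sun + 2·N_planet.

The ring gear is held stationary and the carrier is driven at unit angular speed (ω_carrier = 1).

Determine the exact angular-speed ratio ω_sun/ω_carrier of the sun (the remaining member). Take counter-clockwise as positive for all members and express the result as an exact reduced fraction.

N_ring = 14 + 2·11 = 36
14(ω_s−ω_c) = −36(ω_r−ω_c),  ω_r=0, ω_c=1
ω_s = 1 − (36/14)(0−1) = 25/7
ω_s/ω_c = 25/7

25/7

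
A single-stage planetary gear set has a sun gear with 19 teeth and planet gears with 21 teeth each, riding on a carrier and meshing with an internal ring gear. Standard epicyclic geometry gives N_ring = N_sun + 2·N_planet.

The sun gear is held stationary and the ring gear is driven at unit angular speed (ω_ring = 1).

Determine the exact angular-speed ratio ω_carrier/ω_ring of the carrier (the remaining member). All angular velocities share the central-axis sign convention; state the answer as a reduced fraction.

61/80

N_ring = 19 + 2·21 = 61
19(ω_s−ω_c) = −61(ω_r−ω_c),  ω_s=0, ω_r=1
19(0−ω_c) = −61(1−ω_c)  ⇒  80ω_c = 61  ⇒  ω_c = 61/80
ω_c/ω_r = 61/80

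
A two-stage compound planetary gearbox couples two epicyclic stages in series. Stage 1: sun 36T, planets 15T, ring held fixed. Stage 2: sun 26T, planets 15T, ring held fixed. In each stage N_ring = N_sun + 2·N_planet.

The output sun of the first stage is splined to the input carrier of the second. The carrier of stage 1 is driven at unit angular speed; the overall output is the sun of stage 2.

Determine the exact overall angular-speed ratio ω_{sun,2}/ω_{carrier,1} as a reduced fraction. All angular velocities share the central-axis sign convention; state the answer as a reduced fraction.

Stage 1: N_ring = 36 + 2·15 = 66
Stage 1: 36(ω_s−ω_c) = −66(ω_r−ω_c),  ω_r=0, ω_c=1
Stage 1: ω_s = 1 − (66/36)(0−1) = 17/6
  ⇒ ω_s¹/ω_c¹ = 17/6
Stage 2: N_ring = 26 + 2·15 = 56
Stage 2: 26(ω_s−ω_c) = −56(ω_r−ω_c),  ω_r=0, ω_c=1
Stage 2: ω_s = 1 − (56/26)(0−1) = 41/13
  ⇒ ω_s²/ω_c² = 41/13
Coupling ω_c² = ω_s¹ ⇒ overall = 17/6 × 41/13 = 697/78

697/78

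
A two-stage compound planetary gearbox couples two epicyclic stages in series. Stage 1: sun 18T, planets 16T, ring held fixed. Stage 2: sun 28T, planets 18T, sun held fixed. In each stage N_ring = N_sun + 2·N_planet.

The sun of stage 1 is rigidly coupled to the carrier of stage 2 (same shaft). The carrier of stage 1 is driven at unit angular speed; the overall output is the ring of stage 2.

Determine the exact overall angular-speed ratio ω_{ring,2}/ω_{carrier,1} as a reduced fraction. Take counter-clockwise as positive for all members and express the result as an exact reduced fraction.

391/72

Stage 1: N_ring = 18 + 2·16 = 50
Stage 1: 18(ω_s−ω_c) = −50(ω_r−ω_c),  ω_r=0, ω_c=1
Stage 1: ω_s = 1 − (50/18)(0−1) = 34/9
  ⇒ ω_s¹/ω_c¹ = 34/9
Stage 2: N_ring = 28 + 2·18 = 64
Stage 2: 28(ω_s−ω_c) = −64(ω_r−ω_c),  ω_s=0, ω_c=1
Stage 2: ω_r = 1 − (28/64)(0−1) = 23/16
  ⇒ ω_r²/ω_c² = 23/16
Coupling ω_c² = ω_s¹ ⇒ overall = 34/9 × 23/16 = 391/72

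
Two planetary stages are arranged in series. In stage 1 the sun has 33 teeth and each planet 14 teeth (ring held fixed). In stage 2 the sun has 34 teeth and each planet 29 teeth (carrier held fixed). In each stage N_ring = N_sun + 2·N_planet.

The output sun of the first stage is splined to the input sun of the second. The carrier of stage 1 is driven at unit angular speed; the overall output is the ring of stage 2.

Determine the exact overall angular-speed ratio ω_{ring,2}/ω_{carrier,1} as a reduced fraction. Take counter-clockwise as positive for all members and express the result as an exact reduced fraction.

-799/759

Stage 1: N_ring = 33 + 2·14 = 61
Stage 1: 33(ω_s−ω_c) = −61(ω_r−ω_c),  ω_r=0, ω_c=1
Stage 1: ω_s = 1 − (61/33)(0−1) = 94/33
  ⇒ ω_s¹/ω_c¹ = 94/33
Stage 2: N_ring = 34 + 2·29 = 92
Stage 2: 34(ω_s−ω_c) = −92(ω_r−ω_c),  ω_c=0, ω_s=1
Stage 2: ω_r = 0 − (34/92)(1−0) = -17/46
  ⇒ ω_r²/ω_s² = -17/46
Coupling ω_s² = ω_s¹ ⇒ overall = 94/33 × -17/46 = -799/759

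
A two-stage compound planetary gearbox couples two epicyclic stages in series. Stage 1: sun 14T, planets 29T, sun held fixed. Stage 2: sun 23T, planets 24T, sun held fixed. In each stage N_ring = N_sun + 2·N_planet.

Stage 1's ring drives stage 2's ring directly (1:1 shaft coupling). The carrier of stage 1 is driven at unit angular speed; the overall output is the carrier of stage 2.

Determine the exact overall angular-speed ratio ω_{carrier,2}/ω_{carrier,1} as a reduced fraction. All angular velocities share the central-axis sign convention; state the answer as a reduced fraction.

3053/3384

Stage 1: N_ring = 14 + 2·29 = 72
Stage 1: 14(ω_s−ω_c) = −72(ω_r−ω_c),  ω_s=0, ω_c=1
Stage 1: ω_r = 1 − (14/72)(0−1) = 43/36
  ⇒ ω_r¹/ω_c¹ = 43/36
Stage 2: N_ring = 23 + 2·24 = 71
Stage 2: 23(ω_s−ω_c) = −71(ω_r−ω_c),  ω_s=0, ω_r=1
Stage 2: 23(0−ω_c) = −71(1−ω_c)  ⇒  94ω_c = 71  ⇒  ω_c = 71/94
  ⇒ ω_c²/ω_r² = 71/94
Coupling ω_r² = ω_r¹ ⇒ overall = 43/36 × 71/94 = 3053/3384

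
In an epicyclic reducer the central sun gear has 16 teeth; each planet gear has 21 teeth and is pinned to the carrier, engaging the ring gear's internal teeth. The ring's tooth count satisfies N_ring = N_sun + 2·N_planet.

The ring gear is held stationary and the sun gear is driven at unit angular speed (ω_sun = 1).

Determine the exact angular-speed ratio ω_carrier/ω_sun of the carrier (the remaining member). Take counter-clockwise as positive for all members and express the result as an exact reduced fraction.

8/37

N_ring = 16 + 2·21 = 58
16(ω_s−ω_c) = −58(ω_r−ω_c),  ω_r=0, ω_s=1
16(1−ω_c) = −58(0−ω_c)  ⇒  74ω_c = 16  ⇒  ω_c = 8/37
ω_c/ω_s = 8/37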